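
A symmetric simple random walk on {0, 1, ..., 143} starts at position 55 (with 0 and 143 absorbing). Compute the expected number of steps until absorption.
E[τ | X_0 = 55] = 4840

Let v_k = E[τ | X_0 = k]. Boundary: v_0 = v_143 = 0. Recurrence: v_k = 1 + (v_{k-1} + v_{k+1})/2 for 1 ≤ k ≤ 142. The particular solution to v_k − (v_{k-1} + v_{k+1})/2 = 1 is v_k = −k^2. Adding homogeneous solution A + B k and matching boundaries gives v_k = k (143 − k). Substituting k = 55: v_55 = 55 · 88 = 4840.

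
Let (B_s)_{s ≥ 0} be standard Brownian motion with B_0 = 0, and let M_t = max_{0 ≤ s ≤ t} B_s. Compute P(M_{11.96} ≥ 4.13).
P(M_{11.96} ≥ 4.13) = 2·P(B_{11.96} ≥ 4.13) = 2(1 − Φ(4.13/√11.96)) ≈ 0.2324

By the reflection principle for Brownian motion, P(M_t ≥ a) = 2 · P(B_t ≥ a) for a ≥ 0. Since B_t ~ N(0, t), P(B_t ≥ 4.13) = 1 − Φ(4.13/√t) = 1 − Φ(4.13/√11.96) = 1 − Φ(1.1942). So
  P(M_{11.96} ≥ 4.13) = 2(1 − Φ(1.1942)) ≈ 0.2324.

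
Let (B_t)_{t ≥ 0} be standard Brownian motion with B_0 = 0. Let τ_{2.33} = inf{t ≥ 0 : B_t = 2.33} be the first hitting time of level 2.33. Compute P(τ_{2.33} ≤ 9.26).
P(τ_{2.33} ≤ 9.26) = 2(1 − Φ(2.33/√9.26)) = 2(1 − Φ(0.7657)) ≈ 0.4439

By the reflection principle for standard BM, P(τ_b ≤ t) = 2 · P(B_t ≥ b). Since B_t ~ N(0, t), P(B_t ≥ 2.33) = 1 − Φ(2.33/√t) = 1 − Φ(2.33/√9.26) = 1 − Φ(0.7657) ≈ 0.22193. Doubling: P(τ_{2.33} ≤ 9.26) ≈ 2 · 0.22193 = 0.44386 ≈ 0.4439.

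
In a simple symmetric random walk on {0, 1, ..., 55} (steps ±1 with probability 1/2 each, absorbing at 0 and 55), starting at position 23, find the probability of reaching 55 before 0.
P(hit 55 before 0) = 23/55

Let u_k = P(hit 55 before 0 | start at k). Then u_0 = 0, u_55 = 1, and u_k = u_{k-1}/2 + u_{k+1}/2 for 1 ≤ k ≤ 54. This harmonic recurrence is solved by u_k = k/55, giving u_23 = 23/55.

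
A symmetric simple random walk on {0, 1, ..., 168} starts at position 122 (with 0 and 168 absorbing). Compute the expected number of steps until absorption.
E[τ | X_0 = 122] = 5612

Let v_k = E[τ | X_0 = k]. Boundary: v_0 = v_168 = 0. Recurrence: v_k = 1 + (v_{k-1} + v_{k+1})/2 for 1 ≤ k ≤ 167. The particular solution to v_k − (v_{k-1} + v_{k+1})/2 = 1 is v_k = −k^2. Adding homogeneous solution A + B k and matching boundaries gives v_k = k (168 − k). Substituting k = 122: v_122 = 122 · 46 = 5612.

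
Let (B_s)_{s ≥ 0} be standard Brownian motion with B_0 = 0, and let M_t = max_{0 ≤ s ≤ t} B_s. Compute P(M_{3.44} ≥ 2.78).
P(M_{3.44} ≥ 2.78) = 2·P(B_{3.44} ≥ 2.78) = 2(1 − Φ(2.78/√3.44)) ≈ 0.1339

By the reflection principle for Brownian motion, P(M_t ≥ a) = 2 · P(B_t ≥ a) for a ≥ 0. Since B_t ~ N(0, t), P(B_t ≥ 2.78) = 1 − Φ(2.78/√t) = 1 − Φ(2.78/√3.44) = 1 − Φ(1.4989). So
  P(M_{3.44} ≥ 2.78) = 2(1 − Φ(1.4989)) ≈ 0.1339.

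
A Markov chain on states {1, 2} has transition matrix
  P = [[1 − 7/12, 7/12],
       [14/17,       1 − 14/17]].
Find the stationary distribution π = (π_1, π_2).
π_1 = 24/41, π_2 = 17/41

Solve πP = π with π_1 + π_2 = 1. From πP = π: π_1 · (1 − 7/12) + π_2 · 14/17 = π_1 ⇒ π_2 · 14/17 = π_1 · 7/12 ⇒ π_2/π_1 = (7/12)/(14/17) = 17/24. Together with π_1 + π_2 = 1:
  π_1 = (14/17)/(7/12 + 14/17) = (14/17)/(287/204) = 24/41,
  π_2 = (7/12)/(7/12 + 14/17) = (7/12)/(287/204) = 17/41.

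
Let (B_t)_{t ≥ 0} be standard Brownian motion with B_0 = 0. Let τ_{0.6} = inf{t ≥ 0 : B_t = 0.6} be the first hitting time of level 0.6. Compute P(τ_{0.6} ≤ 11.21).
P(τ_{0.6} ≤ 11.21) = 2(1 − Φ(0.6/√11.21)) = 2(1 − Φ(0.1792)) ≈ 0.8578

By the reflection principle for standard BM, P(τ_b ≤ t) = 2 · P(B_t ≥ b). Since B_t ~ N(0, t), P(B_t ≥ 0.6) = 1 − Φ(0.6/√t) = 1 − Φ(0.6/√11.21) = 1 − Φ(0.1792) ≈ 0.42889. Doubling: P(τ_{0.6} ≤ 11.21) ≈ 2 · 0.42889 = 0.85778 ≈ 0.8578.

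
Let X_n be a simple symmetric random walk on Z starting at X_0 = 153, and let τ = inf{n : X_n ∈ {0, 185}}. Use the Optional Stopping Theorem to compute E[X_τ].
E[X_τ] = 153

X_n is a martingale and τ is a bounded-mean stopping time (indeed τ is finite a.s. with bounded expectation since the walk is in a bounded region). By the OST, E[X_τ] = E[X_0] = 153. Equivalently: E[X_τ] = 185 · P(hit 185 first) + 0 · P(hit 0 first) = 185 · (153/185) = 153.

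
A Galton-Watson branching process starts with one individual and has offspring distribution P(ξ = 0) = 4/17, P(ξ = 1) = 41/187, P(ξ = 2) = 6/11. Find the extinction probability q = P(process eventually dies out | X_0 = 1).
q = 22/51

The pgf is f(s) = 4/17 + 41/187·s + 6/11·s². The extinction probability q is the smallest fixed point of f in [0, 1]. Setting s = f(s):
  6/11·s² + (41/187 − 1)·s + 4/17 = 0
  6/11·s² − (4/17 + 6/11)·s + 4/17 = 0
which factors as (s − 1)·(6/11·s − 4/17) = 0, giving roots s = 1 and s = (4/17)/(6/11) = 22/51.
Mean offspring μ = 41/187 + 2·6/11 = 245/187 > 1 (supercritical), so q < 1. The extinction probability is the smaller root: q = (4/17)/(6/11) = 22/51.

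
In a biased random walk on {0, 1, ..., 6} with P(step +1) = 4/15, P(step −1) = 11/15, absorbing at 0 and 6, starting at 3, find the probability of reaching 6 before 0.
P(hit 6 before 0) = (1 − (11/4)^3) / (1 − (11/4)^6) = 64/1395

Let u_k denote P(reach 6 before 0 | start at k). Boundary: u_0 = 0, u_6 = 1. Recurrence: u_k = 4/15·u_{k+1} + 11/15·u_{k-1} for 1 ≤ k ≤ 5. Try u_k = A + B·r^k with r = q/p = (11/15)/(4/15) = 11/4. Substitution satisfies the recurrence; boundary conditions give:
  u_k = (1 − r^k) / (1 − r^N) = (1 − (11/4)^3) / (1 − (11/4)^6) = 64/1395.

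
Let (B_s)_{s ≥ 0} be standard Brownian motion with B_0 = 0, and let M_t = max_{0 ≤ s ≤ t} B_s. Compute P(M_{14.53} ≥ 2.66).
P(M_{14.53} ≥ 2.66) = 2·P(B_{14.53} ≥ 2.66) = 2(1 − Φ(2.66/√14.53)) ≈ 0.4853

By the reflection principle for Brownian motion, P(M_t ≥ a) = 2 · P(B_t ≥ a) for a ≥ 0. Since B_t ~ N(0, t), P(B_t ≥ 2.66) = 1 − Φ(2.66/√t) = 1 − Φ(2.66/√14.53) = 1 − Φ(0.6978). So
  P(M_{14.53} ≥ 2.66) = 2(1 − Φ(0.6978)) ≈ 0.4853.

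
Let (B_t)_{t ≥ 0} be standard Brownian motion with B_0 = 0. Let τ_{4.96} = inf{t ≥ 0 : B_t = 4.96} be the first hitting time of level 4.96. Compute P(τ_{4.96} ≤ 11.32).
P(τ_{4.96} ≤ 11.32) = 2(1 − Φ(4.96/√11.32)) = 2(1 − Φ(1.4742)) ≈ 0.1404

By the reflection principle for standard BM, P(τ_b ≤ t) = 2 · P(B_t ≥ b). Since B_t ~ N(0, t), P(B_t ≥ 4.96) = 1 − Φ(4.96/√t) = 1 − Φ(4.96/√11.32) = 1 − Φ(1.4742) ≈ 0.07021. Doubling: P(τ_{4.96} ≤ 11.32) ≈ 2 · 0.07021 = 0.14042 ≈ 0.1404.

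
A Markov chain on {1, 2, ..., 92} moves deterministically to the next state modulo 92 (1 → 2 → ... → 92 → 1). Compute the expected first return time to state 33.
E[T_33 | X_0 = 33] = 92

The chain cycles deterministically, so starting at state 33 it returns in exactly 92 steps. Equivalently, the stationary distribution is uniform π_j = 1/92 for every state j, so by Kac's formula E[T_33] = 1/π_33 = 92.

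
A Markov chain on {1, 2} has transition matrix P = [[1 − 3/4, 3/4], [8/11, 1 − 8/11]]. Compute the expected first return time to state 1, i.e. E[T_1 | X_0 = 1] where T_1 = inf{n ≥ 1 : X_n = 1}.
E[T_1 | X_0 = 1] = 1/π_1 = 65/32

For an irreducible recurrent Markov chain with stationary distribution π, E[T_i | X_0 = i] = 1/π_i (Kac's formula). Here π_1 = (8/11)/(3/4 + 8/11) = (8/11)/(65/44) = 32/65, so E[T_1 | X_0 = 1] = 1/π_1 = (3/4 + 8/11)/(8/11) = (65/44)/(8/11) = 65/32.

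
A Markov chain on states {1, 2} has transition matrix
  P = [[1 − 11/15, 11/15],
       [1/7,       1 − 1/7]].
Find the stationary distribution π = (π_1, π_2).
π_1 = 15/92, π_2 = 77/92

Solve πP = π with π_1 + π_2 = 1. From πP = π: π_1 · (1 − 11/15) + π_2 · 1/7 = π_1 ⇒ π_2 · 1/7 = π_1 · 11/15 ⇒ π_2/π_1 = (11/15)/(1/7) = 77/15. Together with π_1 + π_2 = 1:
  π_1 = (1/7)/(11/15 + 1/7) = (1/7)/(92/105) = 15/92,
  π_2 = (11/15)/(11/15 + 1/7) = (11/15)/(92/105) = 77/92.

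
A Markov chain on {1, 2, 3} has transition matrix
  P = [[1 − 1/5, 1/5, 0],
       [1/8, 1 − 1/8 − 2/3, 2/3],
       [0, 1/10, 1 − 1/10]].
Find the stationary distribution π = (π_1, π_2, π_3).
π = (15/199, 24/199, 160/199)

This is a birth-death chain on three states, which satisfies detailed balance: π_1 · P_{12} = π_2 · P_{21} and π_2 · P_{23} = π_3 · P_{32}.
From π_1 · 1/5 = π_2 · 1/8: π_2/π_1 = (1/5)/(1/8) = 8/5.
From π_2 · 2/3 = π_3 · 1/10: π_3/π_2 = (2/3)/(1/10) = 20/3.
Take π_1 proportional to 1; then unnormalized π = (1, 8/5, 32/3). Normalize by dividing by the sum 199/15:
  π = (15/199, 24/199, 160/199).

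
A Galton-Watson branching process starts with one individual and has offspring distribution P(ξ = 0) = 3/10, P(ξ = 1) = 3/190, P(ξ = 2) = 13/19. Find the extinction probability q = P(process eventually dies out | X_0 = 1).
q = 57/130

The pgf is f(s) = 3/10 + 3/190·s + 13/19·s². The extinction probability q is the smallest fixed point of f in [0, 1]. Setting s = f(s):
  13/19·s² + (3/190 − 1)·s + 3/10 = 0
  13/19·s² − (3/10 + 13/19)·s + 3/10 = 0
which factors as (s − 1)·(13/19·s − 3/10) = 0, giving roots s = 1 and s = (3/10)/(13/19) = 57/130.
Mean offspring μ = 3/190 + 2·13/19 = 263/190 > 1 (supercritical), so q < 1. The extinction probability is the smaller root: q = (3/10)/(13/19) = 57/130.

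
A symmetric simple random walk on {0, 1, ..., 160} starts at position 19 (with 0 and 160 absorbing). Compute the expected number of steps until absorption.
E[τ | X_0 = 19] = 2679

Let v_k = E[τ | X_0 = k]. Boundary: v_0 = v_160 = 0. Recurrence: v_k = 1 + (v_{k-1} + v_{k+1})/2 for 1 ≤ k ≤ 159. The particular solution to v_k − (v_{k-1} + v_{k+1})/2 = 1 is v_k = −k^2. Adding homogeneous solution A + B k and matching boundaries gives v_k = k (160 − k). Substituting k = 19: v_19 = 19 · 141 = 2679.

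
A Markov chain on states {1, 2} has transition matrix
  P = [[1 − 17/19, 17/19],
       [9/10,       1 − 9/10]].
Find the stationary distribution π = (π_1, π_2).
π_1 = 171/341, π_2 = 170/341

Solve πP = π with π_1 + π_2 = 1. From πP = π: π_1 · (1 − 17/19) + π_2 · 9/10 = π_1 ⇒ π_2 · 9/10 = π_1 · 17/19 ⇒ π_2/π_1 = (17/19)/(9/10) = 170/171. Together with π_1 + π_2 = 1:
  π_1 = (9/10)/(17/19 + 9/10) = (9/10)/(341/190) = 171/341,
  π_2 = (17/19)/(17/19 + 9/10) = (17/19)/(341/190) = 170/341.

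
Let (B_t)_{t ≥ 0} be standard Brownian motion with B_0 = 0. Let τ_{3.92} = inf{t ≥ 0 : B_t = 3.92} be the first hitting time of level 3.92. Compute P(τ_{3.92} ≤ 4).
P(τ_{3.92} ≤ 4) = 2(1 − Φ(3.92/√4)) = 2(1 − Φ(1.9600)) ≈ 0.0500

By the reflection principle for standard BM, P(τ_b ≤ t) = 2 · P(B_t ≥ b). Since B_t ~ N(0, t), P(B_t ≥ 3.92) = 1 − Φ(3.92/√t) = 1 − Φ(3.92/√4) = 1 − Φ(1.9600) ≈ 0.02500. Doubling: P(τ_{3.92} ≤ 4) ≈ 2 · 0.02500 = 0.05000 ≈ 0.0500.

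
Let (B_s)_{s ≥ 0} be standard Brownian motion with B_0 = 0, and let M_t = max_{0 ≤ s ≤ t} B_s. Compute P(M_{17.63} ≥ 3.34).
P(M_{17.63} ≥ 3.34) = 2·P(B_{17.63} ≥ 3.34) = 2(1 − Φ(3.34/√17.63)) ≈ 0.4263

By the reflection principle for Brownian motion, P(M_t ≥ a) = 2 · P(B_t ≥ a) for a ≥ 0. Since B_t ~ N(0, t), P(B_t ≥ 3.34) = 1 − Φ(3.34/√t) = 1 − Φ(3.34/√17.63) = 1 − Φ(0.7955). So
  P(M_{17.63} ≥ 3.34) = 2(1 − Φ(0.7955)) ≈ 0.4263.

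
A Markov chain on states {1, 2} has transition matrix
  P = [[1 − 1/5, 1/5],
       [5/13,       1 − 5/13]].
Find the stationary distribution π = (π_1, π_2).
π_1 = 25/38, π_2 = 13/38

Solve πP = π with π_1 + π_2 = 1. From πP = π: π_1 · (1 − 1/5) + π_2 · 5/13 = π_1 ⇒ π_2 · 5/13 = π_1 · 1/5 ⇒ π_2/π_1 = (1/5)/(5/13) = 13/25. Together with π_1 + π_2 = 1:
  π_1 = (5/13)/(1/5 + 5/13) = (5/13)/(38/65) = 25/38,
  π_2 = (1/5)/(1/5 + 5/13) = (1/5)/(38/65) = 13/38.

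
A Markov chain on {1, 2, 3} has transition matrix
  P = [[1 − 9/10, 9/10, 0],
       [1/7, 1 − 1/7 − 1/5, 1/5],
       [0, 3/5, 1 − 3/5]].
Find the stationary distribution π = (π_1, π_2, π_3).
π = (5/47, 63/94, 21/94)

This is a birth-death chain on three states, which satisfies detailed balance: π_1 · P_{12} = π_2 · P_{21} and π_2 · P_{23} = π_3 · P_{32}.
From π_1 · 9/10 = π_2 · 1/7: π_2/π_1 = (9/10)/(1/7) = 63/10.
From π_2 · 1/5 = π_3 · 3/5: π_3/π_2 = (1/5)/(3/5) = 1/3.
Take π_1 proportional to 1; then unnormalized π = (1, 63/10, 21/10). Normalize by dividing by the sum 47/5:
  π = (5/47, 63/94, 21/94).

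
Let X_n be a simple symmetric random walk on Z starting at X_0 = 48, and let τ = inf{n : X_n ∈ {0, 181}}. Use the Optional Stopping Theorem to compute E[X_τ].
E[X_τ] = 48

X_n is a martingale and τ is a bounded-mean stopping time (indeed τ is finite a.s. with bounded expectation since the walk is in a bounded region). By the OST, E[X_τ] = E[X_0] = 48. Equivalently: E[X_τ] = 181 · P(hit 181 first) + 0 · P(hit 0 first) = 181 · (48/181) = 48.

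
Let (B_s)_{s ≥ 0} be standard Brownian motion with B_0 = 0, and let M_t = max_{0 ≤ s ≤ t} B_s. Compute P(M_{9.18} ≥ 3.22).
P(M_{9.18} ≥ 3.22) = 2·P(B_{9.18} ≥ 3.22) = 2(1 − Φ(3.22/√9.18)) ≈ 0.2879

By the reflection principle for Brownian motion, P(M_t ≥ a) = 2 · P(B_t ≥ a) for a ≥ 0. Since B_t ~ N(0, t), P(B_t ≥ 3.22) = 1 − Φ(3.22/√t) = 1 − Φ(3.22/√9.18) = 1 − Φ(1.0628). So
  P(M_{9.18} ≥ 3.22) = 2(1 − Φ(1.0628)) ≈ 0.2879.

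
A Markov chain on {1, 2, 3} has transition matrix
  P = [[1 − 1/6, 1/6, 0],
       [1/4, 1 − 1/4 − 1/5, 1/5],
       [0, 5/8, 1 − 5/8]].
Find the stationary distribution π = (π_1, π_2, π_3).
π = (25/47, 50/141, 16/141)

This is a birth-death chain on three states, which satisfies detailed balance: π_1 · P_{12} = π_2 · P_{21} and π_2 · P_{23} = π_3 · P_{32}.
From π_1 · 1/6 = π_2 · 1/4: π_2/π_1 = (1/6)/(1/4) = 2/3.
From π_2 · 1/5 = π_3 · 5/8: π_3/π_2 = (1/5)/(5/8) = 8/25.
Take π_1 proportional to 1; then unnormalized π = (1, 2/3, 16/75). Normalize by dividing by the sum 47/25:
  π = (25/47, 50/141, 16/141).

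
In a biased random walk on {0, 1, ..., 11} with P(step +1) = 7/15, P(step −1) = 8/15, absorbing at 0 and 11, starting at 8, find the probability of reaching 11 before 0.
P(hit 11 before 0) = (1 − (8/7)^8) / (1 − (8/7)^11) = 3777258345/6612607849

Let u_k denote P(reach 11 before 0 | start at k). Boundary: u_0 = 0, u_11 = 1. Recurrence: u_k = 7/15·u_{k+1} + 8/15·u_{k-1} for 1 ≤ k ≤ 10. Try u_k = A + B·r^k with r = q/p = (8/15)/(7/15) = 8/7. Substitution satisfies the recurrence; boundary conditions give:
  u_k = (1 − r^k) / (1 − r^N) = (1 − (8/7)^8) / (1 − (8/7)^11) = 3777258345/6612607849.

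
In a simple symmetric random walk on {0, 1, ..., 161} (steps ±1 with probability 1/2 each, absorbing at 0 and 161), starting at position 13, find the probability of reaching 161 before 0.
P(hit 161 before 0) = 13/161

Let u_k = P(hit 161 before 0 | start at k). Then u_0 = 0, u_161 = 1, and u_k = u_{k-1}/2 + u_{k+1}/2 for 1 ≤ k ≤ 160. This harmonic recurrence is solved by u_k = k/161, giving u_13 = 13/161.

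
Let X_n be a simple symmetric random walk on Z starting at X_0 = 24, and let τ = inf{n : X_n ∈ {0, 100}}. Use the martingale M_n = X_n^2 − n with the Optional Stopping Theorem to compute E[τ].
E[τ] = 1824

M_n = X_n^2 − n is a martingale (since E[X_{n+1}^2 | F_n] = X_n^2 + 1). By OST (τ has finite mean in a bounded region), E[M_τ] = E[M_0] = X_0^2 − 0 = 24^2 = 576. Also E[M_τ] = E[X_τ^2] − E[τ]. The walk exits at 0 or 100, with P(hit 100 first) = 24/100, so E[X_τ^2] = 100^2 · 24/100 + 0 = 2400. Thus E[τ] = E[X_τ^2] − E[M_τ] = 2400 − 576 = 1824 = 24(100 − 24) = 1824.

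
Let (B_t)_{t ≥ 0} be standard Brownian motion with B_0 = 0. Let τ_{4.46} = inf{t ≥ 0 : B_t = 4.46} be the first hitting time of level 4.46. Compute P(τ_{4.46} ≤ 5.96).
P(τ_{4.46} ≤ 5.96) = 2(1 − Φ(4.46/√5.96)) = 2(1 − Φ(1.8269)) ≈ 0.0677

By the reflection principle for standard BM, P(τ_b ≤ t) = 2 · P(B_t ≥ b). Since B_t ~ N(0, t), P(B_t ≥ 4.46) = 1 − Φ(4.46/√t) = 1 − Φ(4.46/√5.96) = 1 − Φ(1.8269) ≈ 0.03386. Doubling: P(τ_{4.46} ≤ 5.96) ≈ 2 · 0.03386 = 0.06772 ≈ 0.0677.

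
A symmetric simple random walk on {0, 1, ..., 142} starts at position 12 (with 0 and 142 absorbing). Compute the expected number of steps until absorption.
E[τ | X_0 = 12] = 1560

Let v_k = E[τ | X_0 = k]. Boundary: v_0 = v_142 = 0. Recurrence: v_k = 1 + (v_{k-1} + v_{k+1})/2 for 1 ≤ k ≤ 141. The particular solution to v_k − (v_{k-1} + v_{k+1})/2 = 1 is v_k = −k^2. Adding homogeneous solution A + B k and matching boundaries gives v_k = k (142 − k). Substituting k = 12: v_12 = 12 · 130 = 1560.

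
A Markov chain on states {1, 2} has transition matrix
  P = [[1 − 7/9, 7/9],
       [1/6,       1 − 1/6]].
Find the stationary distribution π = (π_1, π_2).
π_1 = 3/17, π_2 = 14/17

Solve πP = π with π_1 + π_2 = 1. From πP = π: π_1 · (1 − 7/9) + π_2 · 1/6 = π_1 ⇒ π_2 · 1/6 = π_1 · 7/9 ⇒ π_2/π_1 = (7/9)/(1/6) = 14/3. Together with π_1 + π_2 = 1:
  π_1 = (1/6)/(7/9 + 1/6) = (1/6)/(17/18) = 3/17,
  π_2 = (7/9)/(7/9 + 1/6) = (7/9)/(17/18) = 14/17.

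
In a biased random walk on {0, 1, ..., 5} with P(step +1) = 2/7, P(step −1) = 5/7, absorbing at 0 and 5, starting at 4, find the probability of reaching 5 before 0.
P(hit 5 before 0) = (1 − (5/2)^4) / (1 − (5/2)^5) = 406/1031

Let u_k denote P(reach 5 before 0 | start at k). Boundary: u_0 = 0, u_5 = 1. Recurrence: u_k = 2/7·u_{k+1} + 5/7·u_{k-1} for 1 ≤ k ≤ 4. Try u_k = A + B·r^k with r = q/p = (5/7)/(2/7) = 5/2. Substitution satisfies the recurrence; boundary conditions give:
  u_k = (1 − r^k) / (1 − r^N) = (1 − (5/2)^4) / (1 − (5/2)^5) = 406/1031.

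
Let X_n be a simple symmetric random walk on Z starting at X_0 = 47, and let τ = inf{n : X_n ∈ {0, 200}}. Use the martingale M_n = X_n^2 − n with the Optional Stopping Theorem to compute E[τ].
E[τ] = 7191

M_n = X_n^2 − n is a martingale (since E[X_{n+1}^2 | F_n] = X_n^2 + 1). By OST (τ has finite mean in a bounded region), E[M_τ] = E[M_0] = X_0^2 − 0 = 47^2 = 2209. Also E[M_τ] = E[X_τ^2] − E[τ]. The walk exits at 0 or 200, with P(hit 200 first) = 47/200, so E[X_τ^2] = 200^2 · 47/200 + 0 = 9400. Thus E[τ] = E[X_τ^2] − E[M_τ] = 9400 − 2209 = 7191 = 47(200 − 47) = 7191.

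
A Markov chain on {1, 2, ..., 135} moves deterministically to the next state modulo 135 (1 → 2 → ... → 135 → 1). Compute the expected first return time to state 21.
E[T_21 | X_0 = 21] = 135

The chain cycles deterministically, so starting at state 21 it returns in exactly 135 steps. Equivalently, the stationary distribution is uniform π_j = 1/135 for every state j, so by Kac's formula E[T_21] = 1/π_21 = 135.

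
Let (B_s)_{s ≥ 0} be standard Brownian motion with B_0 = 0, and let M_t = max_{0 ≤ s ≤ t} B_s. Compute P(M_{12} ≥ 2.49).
P(M_{12} ≥ 2.49) = 2·P(B_{12} ≥ 2.49) = 2(1 − Φ(2.49/√12)) ≈ 0.4723

By the reflection principle for Brownian motion, P(M_t ≥ a) = 2 · P(B_t ≥ a) for a ≥ 0. Since B_t ~ N(0, t), P(B_t ≥ 2.49) = 1 − Φ(2.49/√t) = 1 − Φ(2.49/√12) = 1 − Φ(0.7188). So
  P(M_{12} ≥ 2.49) = 2(1 − Φ(0.7188)) ≈ 0.4723.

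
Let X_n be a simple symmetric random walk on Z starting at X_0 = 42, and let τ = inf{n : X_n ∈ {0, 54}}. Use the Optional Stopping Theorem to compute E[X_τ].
E[X_τ] = 42

X_n is a martingale and τ is a bounded-mean stopping time (indeed τ is finite a.s. with bounded expectation since the walk is in a bounded region). By the OST, E[X_τ] = E[X_0] = 42. Equivalently: E[X_τ] = 54 · P(hit 54 first) + 0 · P(hit 0 first) = 54 · (42/54) = 42.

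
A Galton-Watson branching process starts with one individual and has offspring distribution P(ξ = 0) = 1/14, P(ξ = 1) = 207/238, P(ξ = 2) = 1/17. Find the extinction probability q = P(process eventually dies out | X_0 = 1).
q = 1

Mean offspring μ = 0·1/14 + 1·207/238 + 2·1/17 = 235/238 ≤ 1. For μ ≤ 1 with offspring not concentrated at 1, the Galton-Watson process goes extinct almost surely, so q = 1.
(Algebraic check: The pgf is f(s) = 1/14 + 207/238·s + 1/17·s². The extinction probability q is the smallest fixed point of f in [0, 1]. Setting s = f(s):
  1/17·s² + (207/238 − 1)·s + 1/14 = 0
  1/17·s² − (1/14 + 1/17)·s + 1/14 = 0
which factors as (s − 1)·(1/17·s − 1/14) = 0, giving roots s = 1 and s = (1/14)/(1/17) = 17/14. Since 17/14 ≥ 1, the smallest root in [0, 1] is s = 1.)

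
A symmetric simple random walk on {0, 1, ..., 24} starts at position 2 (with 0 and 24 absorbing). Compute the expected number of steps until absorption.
E[τ | X_0 = 2] = 44

Let v_k = E[τ | X_0 = k]. Boundary: v_0 = v_24 = 0. Recurrence: v_k = 1 + (v_{k-1} + v_{k+1})/2 for 1 ≤ k ≤ 23. The particular solution to v_k − (v_{k-1} + v_{k+1})/2 = 1 is v_k = −k^2. Adding homogeneous solution A + B k and matching boundaries gives v_k = k (24 − k). Substituting k = 2: v_2 = 2 · 22 = 44.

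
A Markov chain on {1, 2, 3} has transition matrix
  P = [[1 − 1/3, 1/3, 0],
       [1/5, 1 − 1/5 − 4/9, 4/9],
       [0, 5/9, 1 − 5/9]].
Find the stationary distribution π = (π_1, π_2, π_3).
π = (1/4, 5/12, 1/3)

This is a birth-death chain on three states, which satisfies detailed balance: π_1 · P_{12} = π_2 · P_{21} and π_2 · P_{23} = π_3 · P_{32}.
From π_1 · 1/3 = π_2 · 1/5: π_2/π_1 = (1/3)/(1/5) = 5/3.
From π_2 · 4/9 = π_3 · 5/9: π_3/π_2 = (4/9)/(5/9) = 4/5.
Take π_1 proportional to 1; then unnormalized π = (1, 5/3, 4/3). Normalize by dividing by the sum 4:
  π = (1/4, 5/12, 1/3).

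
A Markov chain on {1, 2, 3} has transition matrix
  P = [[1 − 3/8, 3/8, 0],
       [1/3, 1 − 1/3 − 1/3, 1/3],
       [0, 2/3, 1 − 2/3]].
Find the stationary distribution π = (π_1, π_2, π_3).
π = (16/43, 18/43, 9/43)

This is a birth-death chain on three states, which satisfies detailed balance: π_1 · P_{12} = π_2 · P_{21} and π_2 · P_{23} = π_3 · P_{32}.
From π_1 · 3/8 = π_2 · 1/3: π_2/π_1 = (3/8)/(1/3) = 9/8.
From π_2 · 1/3 = π_3 · 2/3: π_3/π_2 = (1/3)/(2/3) = 1/2.
Take π_1 proportional to 1; then unnormalized π = (1, 9/8, 9/16). Normalize by dividing by the sum 43/16:
  π = (16/43, 18/43, 9/43).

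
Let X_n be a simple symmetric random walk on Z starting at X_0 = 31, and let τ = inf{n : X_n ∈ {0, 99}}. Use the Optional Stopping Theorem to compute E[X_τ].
E[X_τ] = 31

X_n is a martingale and τ is a bounded-mean stopping time (indeed τ is finite a.s. with bounded expectation since the walk is in a bounded region). By the OST, E[X_τ] = E[X_0] = 31. Equivalently: E[X_τ] = 99 · P(hit 99 first) + 0 · P(hit 0 first) = 99 · (31/99) = 31.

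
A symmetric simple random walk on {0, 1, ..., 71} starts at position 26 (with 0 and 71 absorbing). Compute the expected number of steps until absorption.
E[τ | X_0 = 26] = 1170

Let v_k = E[τ | X_0 = k]. Boundary: v_0 = v_71 = 0. Recurrence: v_k = 1 + (v_{k-1} + v_{k+1})/2 for 1 ≤ k ≤ 70. The particular solution to v_k − (v_{k-1} + v_{k+1})/2 = 1 is v_k = −k^2. Adding homogeneous solution A + B k and matching boundaries gives v_k = k (71 − k). Substituting k = 26: v_26 = 26 · 45 = 1170.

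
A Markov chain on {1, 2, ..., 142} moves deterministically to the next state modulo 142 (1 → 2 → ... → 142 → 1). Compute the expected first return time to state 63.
E[T_63 | X_0 = 63] = 142

The chain cycles deterministically, so starting at state 63 it returns in exactly 142 steps. Equivalently, the stationary distribution is uniform π_j = 1/142 for every state j, so by Kac's formula E[T_63] = 1/π_63 = 142.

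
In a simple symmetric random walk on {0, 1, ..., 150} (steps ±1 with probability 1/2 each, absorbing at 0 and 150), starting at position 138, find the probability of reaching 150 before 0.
P(hit 150 before 0) = 138/150 = 23/25

Let u_k = P(hit 150 before 0 | start at k). Then u_0 = 0, u_150 = 1, and u_k = u_{k-1}/2 + u_{k+1}/2 for 1 ≤ k ≤ 149. This harmonic recurrence is solved by u_k = k/150, giving u_138 = 138/150 = 23/25.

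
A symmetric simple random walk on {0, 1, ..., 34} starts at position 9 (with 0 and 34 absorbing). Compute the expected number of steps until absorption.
E[τ | X_0 = 9] = 225

Let v_k = E[τ | X_0 = k]. Boundary: v_0 = v_34 = 0. Recurrence: v_k = 1 + (v_{k-1} + v_{k+1})/2 for 1 ≤ k ≤ 33. The particular solution to v_k − (v_{k-1} + v_{k+1})/2 = 1 is v_k = −k^2. Adding homogeneous solution A + B k and matching boundaries gives v_k = k (34 − k). Substituting k = 9: v_9 = 9 · 25 = 225.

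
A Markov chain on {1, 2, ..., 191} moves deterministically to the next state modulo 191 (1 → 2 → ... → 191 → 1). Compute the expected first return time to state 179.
E[T_179 | X_0 = 179] = 191

The chain cycles deterministically, so starting at state 179 it returns in exactly 191 steps. Equivalently, the stationary distribution is uniform π_j = 1/191 for every state j, so by Kac's formula E[T_179] = 1/π_179 = 191.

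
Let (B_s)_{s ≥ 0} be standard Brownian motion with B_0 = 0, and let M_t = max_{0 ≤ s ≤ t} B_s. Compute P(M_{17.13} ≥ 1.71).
P(M_{17.13} ≥ 1.71) = 2·P(B_{17.13} ≥ 1.71) = 2(1 − Φ(1.71/√17.13)) ≈ 0.6795

By the reflection principle for Brownian motion, P(M_t ≥ a) = 2 · P(B_t ≥ a) for a ≥ 0. Since B_t ~ N(0, t), P(B_t ≥ 1.71) = 1 − Φ(1.71/√t) = 1 − Φ(1.71/√17.13) = 1 − Φ(0.4132). So
  P(M_{17.13} ≥ 1.71) = 2(1 − Φ(0.4132)) ≈ 0.6795.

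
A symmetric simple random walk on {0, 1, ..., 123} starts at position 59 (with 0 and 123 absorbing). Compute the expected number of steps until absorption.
E[τ | X_0 = 59] = 3776

Let v_k = E[τ | X_0 = k]. Boundary: v_0 = v_123 = 0. Recurrence: v_k = 1 + (v_{k-1} + v_{k+1})/2 for 1 ≤ k ≤ 122. The particular solution to v_k − (v_{k-1} + v_{k+1})/2 = 1 is v_k = −k^2. Adding homogeneous solution A + B k and matching boundaries gives v_k = k (123 − k). Substituting k = 59: v_59 = 59 · 64 = 3776.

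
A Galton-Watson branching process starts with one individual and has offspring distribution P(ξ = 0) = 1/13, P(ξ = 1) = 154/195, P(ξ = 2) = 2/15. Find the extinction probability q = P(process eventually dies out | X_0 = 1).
q = 15/26

The pgf is f(s) = 1/13 + 154/195·s + 2/15·s². The extinction probability q is the smallest fixed point of f in [0, 1]. Setting s = f(s):
  2/15·s² + (154/195 − 1)·s + 1/13 = 0
  2/15·s² − (1/13 + 2/15)·s + 1/13 = 0
which factors as (s − 1)·(2/15·s − 1/13) = 0, giving roots s = 1 and s = (1/13)/(2/15) = 15/26.
Mean offspring μ = 154/195 + 2·2/15 = 206/195 > 1 (supercritical), so q < 1. The extinction probability is the smaller root: q = (1/13)/(2/15) = 15/26.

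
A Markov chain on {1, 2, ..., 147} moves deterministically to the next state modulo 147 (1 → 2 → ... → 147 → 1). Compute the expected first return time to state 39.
E[T_39 | X_0 = 39] = 147

The chain cycles deterministically, so starting at state 39 it returns in exactly 147 steps. Equivalently, the stationary distribution is uniform π_j = 1/147 for every state j, so by Kac's formula E[T_39] = 1/π_39 = 147.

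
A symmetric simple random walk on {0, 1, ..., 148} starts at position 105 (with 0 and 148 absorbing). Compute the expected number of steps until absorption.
E[τ | X_0 = 105] = 4515

Let v_k = E[τ | X_0 = k]. Boundary: v_0 = v_148 = 0. Recurrence: v_k = 1 + (v_{k-1} + v_{k+1})/2 for 1 ≤ k ≤ 147. The particular solution to v_k − (v_{k-1} + v_{k+1})/2 = 1 is v_k = −k^2. Adding homogeneous solution A + B k and matching boundaries gives v_k = k (148 − k). Substituting k = 105: v_105 = 105 · 43 = 4515.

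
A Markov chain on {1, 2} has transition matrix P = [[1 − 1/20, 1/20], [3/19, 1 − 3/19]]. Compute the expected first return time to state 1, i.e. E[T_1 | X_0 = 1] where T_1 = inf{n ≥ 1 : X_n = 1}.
E[T_1 | X_0 = 1] = 1/π_1 = 79/60

For an irreducible recurrent Markov chain with stationary distribution π, E[T_i | X_0 = i] = 1/π_i (Kac's formula). Here π_1 = (3/19)/(1/20 + 3/19) = (3/19)/(79/380) = 60/79, so E[T_1 | X_0 = 1] = 1/π_1 = (1/20 + 3/19)/(3/19) = (79/380)/(3/19) = 79/60.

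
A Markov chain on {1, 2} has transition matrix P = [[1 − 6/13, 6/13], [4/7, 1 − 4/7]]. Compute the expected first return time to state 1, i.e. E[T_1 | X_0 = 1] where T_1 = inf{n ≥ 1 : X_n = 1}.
E[T_1 | X_0 = 1] = 1/π_1 = 47/26

For an irreducible recurrent Markov chain with stationary distribution π, E[T_i | X_0 = i] = 1/π_i (Kac's formula). Here π_1 = (4/7)/(6/13 + 4/7) = (4/7)/(94/91) = 26/47, so E[T_1 | X_0 = 1] = 1/π_1 = (6/13 + 4/7)/(4/7) = (94/91)/(4/7) = 47/26.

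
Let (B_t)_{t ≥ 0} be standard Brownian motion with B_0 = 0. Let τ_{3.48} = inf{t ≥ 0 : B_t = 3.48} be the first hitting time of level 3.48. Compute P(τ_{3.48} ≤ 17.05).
P(τ_{3.48} ≤ 17.05) = 2(1 − Φ(3.48/√17.05)) = 2(1 − Φ(0.8428)) ≈ 0.3993

By the reflection principle for standard BM, P(τ_b ≤ t) = 2 · P(B_t ≥ b). Since B_t ~ N(0, t), P(B_t ≥ 3.48) = 1 − Φ(3.48/√t) = 1 − Φ(3.48/√17.05) = 1 − Φ(0.8428) ≈ 0.19967. Doubling: P(τ_{3.48} ≤ 17.05) ≈ 2 · 0.19967 = 0.39934 ≈ 0.3993.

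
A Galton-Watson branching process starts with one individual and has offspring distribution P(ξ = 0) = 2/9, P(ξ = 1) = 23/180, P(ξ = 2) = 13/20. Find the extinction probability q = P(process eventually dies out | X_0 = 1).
q = 40/117

The pgf is f(s) = 2/9 + 23/180·s + 13/20·s². The extinction probability q is the smallest fixed point of f in [0, 1]. Setting s = f(s):
  13/20·s² + (23/180 − 1)·s + 2/9 = 0
  13/20·s² − (2/9 + 13/20)·s + 2/9 = 0
which factors as (s − 1)·(13/20·s − 2/9) = 0, giving roots s = 1 and s = (2/9)/(13/20) = 40/117.
Mean offspring μ = 23/180 + 2·13/20 = 257/180 > 1 (supercritical), so q < 1. The extinction probability is the smaller root: q = (2/9)/(13/20) = 40/117.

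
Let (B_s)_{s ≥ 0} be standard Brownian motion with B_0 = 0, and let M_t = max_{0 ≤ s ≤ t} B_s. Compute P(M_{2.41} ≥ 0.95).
P(M_{2.41} ≥ 0.95) = 2·P(B_{2.41} ≥ 0.95) = 2(1 − Φ(0.95/√2.41)) ≈ 0.5406

By the reflection principle for Brownian motion, P(M_t ≥ a) = 2 · P(B_t ≥ a) for a ≥ 0. Since B_t ~ N(0, t), P(B_t ≥ 0.95) = 1 − Φ(0.95/√t) = 1 − Φ(0.95/√2.41) = 1 − Φ(0.6119). So
  P(M_{2.41} ≥ 0.95) = 2(1 − Φ(0.6119)) ≈ 0.5406.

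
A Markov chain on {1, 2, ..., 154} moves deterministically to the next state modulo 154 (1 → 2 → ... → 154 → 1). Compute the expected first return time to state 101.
E[T_101 | X_0 = 101] = 154

The chain cycles deterministically, so starting at state 101 it returns in exactly 154 steps. Equivalently, the stationary distribution is uniform π_j = 1/154 for every state j, so by Kac's formula E[T_101] = 1/π_101 = 154.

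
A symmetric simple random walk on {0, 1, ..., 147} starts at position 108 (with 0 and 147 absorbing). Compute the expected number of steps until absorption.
E[τ | X_0 = 108] = 4212

Let v_k = E[τ | X_0 = k]. Boundary: v_0 = v_147 = 0. Recurrence: v_k = 1 + (v_{k-1} + v_{k+1})/2 for 1 ≤ k ≤ 146. The particular solution to v_k − (v_{k-1} + v_{k+1})/2 = 1 is v_k = −k^2. Adding homogeneous solution A + B k and matching boundaries gives v_k = k (147 − k). Substituting k = 108: v_108 = 108 · 39 = 4212.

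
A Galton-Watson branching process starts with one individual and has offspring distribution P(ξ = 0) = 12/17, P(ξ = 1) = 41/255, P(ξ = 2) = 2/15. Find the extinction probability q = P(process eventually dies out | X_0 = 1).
q = 1

Mean offspring μ = 0·12/17 + 1·41/255 + 2·2/15 = 109/255 ≤ 1. For μ ≤ 1 with offspring not concentrated at 1, the Galton-Watson process goes extinct almost surely, so q = 1.
(Algebraic check: The pgf is f(s) = 12/17 + 41/255·s + 2/15·s². The extinction probability q is the smallest fixed point of f in [0, 1]. Setting s = f(s):
  2/15·s² + (41/255 − 1)·s + 12/17 = 0
  2/15·s² − (12/17 + 2/15)·s + 12/17 = 0
which factors as (s − 1)·(2/15·s − 12/17) = 0, giving roots s = 1 and s = (12/17)/(2/15) = 90/17. Since 90/17 ≥ 1, the smallest root in [0, 1] is s = 1.)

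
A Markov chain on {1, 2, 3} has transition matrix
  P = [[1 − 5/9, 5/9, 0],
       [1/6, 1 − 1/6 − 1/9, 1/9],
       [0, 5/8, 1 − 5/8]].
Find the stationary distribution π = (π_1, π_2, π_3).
π = (27/133, 90/133, 16/133)

This is a birth-death chain on three states, which satisfies detailed balance: π_1 · P_{12} = π_2 · P_{21} and π_2 · P_{23} = π_3 · P_{32}.
From π_1 · 5/9 = π_2 · 1/6: π_2/π_1 = (5/9)/(1/6) = 10/3.
From π_2 · 1/9 = π_3 · 5/8: π_3/π_2 = (1/9)/(5/8) = 8/45.
Take π_1 proportional to 1; then unnormalized π = (1, 10/3, 16/27). Normalize by dividing by the sum 133/27:
  π = (27/133, 90/133, 16/133).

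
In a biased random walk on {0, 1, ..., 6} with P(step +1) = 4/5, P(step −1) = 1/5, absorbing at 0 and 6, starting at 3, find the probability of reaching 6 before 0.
P(hit 6 before 0) = (1 − (1/4)^3) / (1 − (1/4)^6) = 64/65

Let u_k denote P(reach 6 before 0 | start at k). Boundary: u_0 = 0, u_6 = 1. Recurrence: u_k = 4/5·u_{k+1} + 1/5·u_{k-1} for 1 ≤ k ≤ 5. Try u_k = A + B·r^k with r = q/p = (1/5)/(4/5) = 1/4. Substitution satisfies the recurrence; boundary conditions give:
  u_k = (1 − r^k) / (1 − r^N) = (1 − (1/4)^3) / (1 − (1/4)^6) = 64/65.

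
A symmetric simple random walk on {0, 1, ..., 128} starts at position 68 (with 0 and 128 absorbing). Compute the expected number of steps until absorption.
E[τ | X_0 = 68] = 4080

Let v_k = E[τ | X_0 = k]. Boundary: v_0 = v_128 = 0. Recurrence: v_k = 1 + (v_{k-1} + v_{k+1})/2 for 1 ≤ k ≤ 127. The particular solution to v_k − (v_{k-1} + v_{k+1})/2 = 1 is v_k = −k^2. Adding homogeneous solution A + B k and matching boundaries gives v_k = k (128 − k). Substituting k = 68: v_68 = 68 · 60 = 4080.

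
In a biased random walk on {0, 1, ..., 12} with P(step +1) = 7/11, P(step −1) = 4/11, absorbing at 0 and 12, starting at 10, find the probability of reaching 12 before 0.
P(hit 12 before 0) = (1 − (4/7)^10) / (1 − (4/7)^12) = 417875969/418924545

Let u_k denote P(reach 12 before 0 | start at k). Boundary: u_0 = 0, u_12 = 1. Recurrence: u_k = 7/11·u_{k+1} + 4/11·u_{k-1} for 1 ≤ k ≤ 11. Try u_k = A + B·r^k with r = q/p = (4/11)/(7/11) = 4/7. Substitution satisfies the recurrence; boundary conditions give:
  u_k = (1 − r^k) / (1 − r^N) = (1 − (4/7)^10) / (1 − (4/7)^12) = 417875969/418924545.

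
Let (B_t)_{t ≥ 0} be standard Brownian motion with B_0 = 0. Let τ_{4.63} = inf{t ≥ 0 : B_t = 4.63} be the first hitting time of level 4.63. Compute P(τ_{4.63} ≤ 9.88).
P(τ_{4.63} ≤ 9.88) = 2(1 − Φ(4.63/√9.88)) = 2(1 − Φ(1.4730)) ≈ 0.1408

By the reflection principle for standard BM, P(τ_b ≤ t) = 2 · P(B_t ≥ b). Since B_t ~ N(0, t), P(B_t ≥ 4.63) = 1 − Φ(4.63/√t) = 1 − Φ(4.63/√9.88) = 1 − Φ(1.4730) ≈ 0.07038. Doubling: P(τ_{4.63} ≤ 9.88) ≈ 2 · 0.07038 = 0.14076 ≈ 0.1408.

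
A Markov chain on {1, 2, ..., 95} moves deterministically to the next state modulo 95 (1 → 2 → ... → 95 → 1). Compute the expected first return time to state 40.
E[T_40 | X_0 = 40] = 95

The chain cycles deterministically, so starting at state 40 it returns in exactly 95 steps. Equivalently, the stationary distribution is uniform π_j = 1/95 for every state j, so by Kac's formula E[T_40] = 1/π_40 = 95.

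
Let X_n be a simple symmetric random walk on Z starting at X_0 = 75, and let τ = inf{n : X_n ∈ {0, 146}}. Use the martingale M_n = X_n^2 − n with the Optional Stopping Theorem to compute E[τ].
E[τ] = 5325

M_n = X_n^2 − n is a martingale (since E[X_{n+1}^2 | F_n] = X_n^2 + 1). By OST (τ has finite mean in a bounded region), E[M_τ] = E[M_0] = X_0^2 − 0 = 75^2 = 5625. Also E[M_τ] = E[X_τ^2] − E[τ]. The walk exits at 0 or 146, with P(hit 146 first) = 75/146, so E[X_τ^2] = 146^2 · 75/146 + 0 = 10950. Thus E[τ] = E[X_τ^2] − E[M_τ] = 10950 − 5625 = 5325 = 75(146 − 75) = 5325.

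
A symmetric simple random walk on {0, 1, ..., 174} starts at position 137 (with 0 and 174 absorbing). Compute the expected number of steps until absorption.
E[τ | X_0 = 137] = 5069

Let v_k = E[τ | X_0 = k]. Boundary: v_0 = v_174 = 0. Recurrence: v_k = 1 + (v_{k-1} + v_{k+1})/2 for 1 ≤ k ≤ 173. The particular solution to v_k − (v_{k-1} + v_{k+1})/2 = 1 is v_k = −k^2. Adding homogeneous solution A + B k and matching boundaries gives v_k = k (174 − k). Substituting k = 137: v_137 = 137 · 37 = 5069.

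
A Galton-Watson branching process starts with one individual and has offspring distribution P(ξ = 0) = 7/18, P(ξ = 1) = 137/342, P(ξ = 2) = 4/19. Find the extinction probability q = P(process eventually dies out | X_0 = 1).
q = 1

Mean offspring μ = 0·7/18 + 1·137/342 + 2·4/19 = 281/342 ≤ 1. For μ ≤ 1 with offspring not concentrated at 1, the Galton-Watson process goes extinct almost surely, so q = 1.
(Algebraic check: The pgf is f(s) = 7/18 + 137/342·s + 4/19·s². The extinction probability q is the smallest fixed point of f in [0, 1]. Setting s = f(s):
  4/19·s² + (137/342 − 1)·s + 7/18 = 0
  4/19·s² − (7/18 + 4/19)·s + 7/18 = 0
which factors as (s − 1)·(4/19·s − 7/18) = 0, giving roots s = 1 and s = (7/18)/(4/19) = 133/72. Since 133/72 ≥ 1, the smallest root in [0, 1] is s = 1.)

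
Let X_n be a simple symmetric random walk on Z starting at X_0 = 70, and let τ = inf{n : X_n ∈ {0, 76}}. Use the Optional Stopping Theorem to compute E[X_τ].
E[X_τ] = 70

X_n is a martingale and τ is a bounded-mean stopping time (indeed τ is finite a.s. with bounded expectation since the walk is in a bounded region). By the OST, E[X_τ] = E[X_0] = 70. Equivalently: E[X_τ] = 76 · P(hit 76 first) + 0 · P(hit 0 first) = 76 · (70/76) = 70.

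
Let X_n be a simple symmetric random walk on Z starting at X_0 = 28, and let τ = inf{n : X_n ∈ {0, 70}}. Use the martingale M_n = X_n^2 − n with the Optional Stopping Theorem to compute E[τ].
E[τ] = 1176

M_n = X_n^2 − n is a martingale (since E[X_{n+1}^2 | F_n] = X_n^2 + 1). By OST (τ has finite mean in a bounded region), E[M_τ] = E[M_0] = X_0^2 − 0 = 28^2 = 784. Also E[M_τ] = E[X_τ^2] − E[τ]. The walk exits at 0 or 70, with P(hit 70 first) = 28/70, so E[X_τ^2] = 70^2 · 28/70 + 0 = 1960. Thus E[τ] = E[X_τ^2] − E[M_τ] = 1960 − 784 = 1176 = 28(70 − 28) = 1176.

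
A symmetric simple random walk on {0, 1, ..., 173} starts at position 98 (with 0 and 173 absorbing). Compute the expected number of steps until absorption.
E[τ | X_0 = 98] = 7350

Let v_k = E[τ | X_0 = k]. Boundary: v_0 = v_173 = 0. Recurrence: v_k = 1 + (v_{k-1} + v_{k+1})/2 for 1 ≤ k ≤ 172. The particular solution to v_k − (v_{k-1} + v_{k+1})/2 = 1 is v_k = −k^2. Adding homogeneous solution A + B k and matching boundaries gives v_k = k (173 − k). Substituting k = 98: v_98 = 98 · 75 = 7350.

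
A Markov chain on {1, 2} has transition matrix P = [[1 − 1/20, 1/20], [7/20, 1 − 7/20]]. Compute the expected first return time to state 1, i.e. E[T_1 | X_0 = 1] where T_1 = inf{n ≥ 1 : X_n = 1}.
E[T_1 | X_0 = 1] = 1/π_1 = 8/7

For an irreducible recurrent Markov chain with stationary distribution π, E[T_i | X_0 = i] = 1/π_i (Kac's formula). Here π_1 = (7/20)/(1/20 + 7/20) = (7/20)/(2/5) = 7/8, so E[T_1 | X_0 = 1] = 1/π_1 = (1/20 + 7/20)/(7/20) = (2/5)/(7/20) = 8/7.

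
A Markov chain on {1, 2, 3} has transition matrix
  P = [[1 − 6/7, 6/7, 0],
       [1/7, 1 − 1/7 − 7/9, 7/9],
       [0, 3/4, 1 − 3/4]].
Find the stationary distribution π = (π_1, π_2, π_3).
π = (9/119, 54/119, 8/17)

This is a birth-death chain on three states, which satisfies detailed balance: π_1 · P_{12} = π_2 · P_{21} and π_2 · P_{23} = π_3 · P_{32}.
From π_1 · 6/7 = π_2 · 1/7: π_2/π_1 = (6/7)/(1/7) = 6.
From π_2 · 7/9 = π_3 · 3/4: π_3/π_2 = (7/9)/(3/4) = 28/27.
Take π_1 proportional to 1; then unnormalized π = (1, 6, 56/9). Normalize by dividing by the sum 119/9:
  π = (9/119, 54/119, 8/17).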